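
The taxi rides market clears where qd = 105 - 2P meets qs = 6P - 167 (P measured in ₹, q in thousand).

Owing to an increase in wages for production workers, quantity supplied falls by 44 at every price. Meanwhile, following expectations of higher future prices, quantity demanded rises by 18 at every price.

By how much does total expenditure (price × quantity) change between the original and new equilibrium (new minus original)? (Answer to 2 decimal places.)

Solve the original market: 105 - 2P = 6P - 167, hence P = 34 and q = 37.
The new curves are qd = 123 - 2P (demand) and qs = 6P - 211 (supply).
Clearing the new market: 123 - 2P = 6P - 211, so P = 41.75 and q = 39.5.
Expenditure moves from 34×37 = 1258 to 41.75×39.5 = 1649.125; change = +391.13.

+391.13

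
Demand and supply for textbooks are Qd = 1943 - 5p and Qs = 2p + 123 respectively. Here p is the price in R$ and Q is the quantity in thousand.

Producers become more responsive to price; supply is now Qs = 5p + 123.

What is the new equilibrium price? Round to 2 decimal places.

182.00

Solve the original market: 1943 - 5p = 2p + 123, hence p = 260 and Q = 643.
The new curves are Qd = 1943 - 5p (demand) and Qs = 5p + 123 (supply).
New equilibrium: 1943 - 5p = 5p + 123 ⇒ 1820 = 10p ⇒ p = 182, Q = 1033.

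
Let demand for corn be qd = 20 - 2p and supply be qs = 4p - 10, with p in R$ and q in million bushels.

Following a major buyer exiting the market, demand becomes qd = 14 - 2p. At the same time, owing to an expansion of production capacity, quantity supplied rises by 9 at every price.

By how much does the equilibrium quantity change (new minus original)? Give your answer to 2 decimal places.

-1.00

Solve the original market: 20 - 2p = 4p - 10, hence p = 5 and q = 10.
The shock moves the curves to qd = 14 - 2p and qs = 4p - 1.
Equate the new curves: 14 - 2p = 4p - 1, giving 15 = 6p, p = 2.5, q = 9.
Δq = 9 − 10 = -1.00.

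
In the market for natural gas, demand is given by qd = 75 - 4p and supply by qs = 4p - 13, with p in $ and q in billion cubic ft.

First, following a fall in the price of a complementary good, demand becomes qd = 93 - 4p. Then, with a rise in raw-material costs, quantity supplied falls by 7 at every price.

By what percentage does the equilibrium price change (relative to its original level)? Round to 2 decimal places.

Original equilibrium: 75 - 4p = 4p - 13 gives 88 = 8p, so p = 11 and q = 31.
With the change applied: demand qd = 93 - 4p, supply qs = 4p - 20.
New equilibrium: 93 - 4p = 4p - 20 ⇒ 113 = 8p ⇒ p = 14.125, q = 36.5.
%Δp = (14.125 − 11) / 11 × 100 = +28.41%.

+28.41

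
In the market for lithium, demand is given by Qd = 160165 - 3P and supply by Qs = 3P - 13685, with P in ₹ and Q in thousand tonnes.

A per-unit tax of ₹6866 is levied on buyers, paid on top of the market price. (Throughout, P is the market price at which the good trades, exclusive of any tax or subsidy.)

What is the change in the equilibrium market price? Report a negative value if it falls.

Original equilibrium: 160165 - 3P = 3P - 13685 gives 173850 = 6P, so P = 28975 and Q = 73240.
Since buyers pay the price plus the tax, the effective demand curve becomes Qd = 139567 - 3P.
Equate the new curves: 139567 - 3P = 3P - 13685, giving 153252 = 6P, P = 25542, Q = 62941.
ΔP = 25542 − 28975 = -3433.

-3433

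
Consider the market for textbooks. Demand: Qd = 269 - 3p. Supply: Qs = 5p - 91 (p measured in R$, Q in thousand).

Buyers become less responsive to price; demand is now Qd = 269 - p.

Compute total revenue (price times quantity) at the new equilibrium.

Initially, 269 - 3p = 5p - 91, so 360 = 8p and p = 45, Q = 134.
The shock moves the curves to Qd = 269 - p and Qs = 5p - 91.
New equilibrium: 269 - p = 5p - 91 ⇒ 360 = 6p ⇒ p = 60, Q = 209.
New expenditure = 60 × 209 = 12540.

12540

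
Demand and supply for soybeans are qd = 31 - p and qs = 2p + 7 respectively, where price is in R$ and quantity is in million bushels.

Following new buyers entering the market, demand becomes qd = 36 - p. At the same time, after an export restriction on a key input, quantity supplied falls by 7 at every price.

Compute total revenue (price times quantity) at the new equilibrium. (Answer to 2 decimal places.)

Solve the original market: 31 - p = 2p + 7, hence p = 8 and q = 23.
The new curves are qd = 36 - p (demand) and qs = 2p (supply).
New equilibrium: 36 - p = 2p ⇒ 36 = 3p ⇒ p = 12, q = 24.
New expenditure = 12 × 24 = 288.00.

288.00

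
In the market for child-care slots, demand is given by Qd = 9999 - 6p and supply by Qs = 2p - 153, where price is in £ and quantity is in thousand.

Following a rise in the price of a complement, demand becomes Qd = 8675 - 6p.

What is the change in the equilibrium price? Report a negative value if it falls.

-165.5

Before the shock: 9999 - 6p = 2p - 153 ⇒ 10152 = 8p ⇒ p = 1269, Q = 2385.
The new curves are Qd = 8675 - 6p (demand) and Qs = 2p - 153 (supply).
New equilibrium: 8675 - 6p = 2p - 153 ⇒ 8828 = 8p ⇒ p = 1103.5, Q = 2054.
Δp = 1103.5 − 1269 = -165.5.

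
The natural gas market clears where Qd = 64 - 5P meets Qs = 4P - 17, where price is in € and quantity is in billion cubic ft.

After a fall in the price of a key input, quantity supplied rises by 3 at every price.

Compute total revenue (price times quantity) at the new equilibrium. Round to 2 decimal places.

Solve the original market: 64 - 5P = 4P - 17, hence P = 9 and Q = 19.
After the shift, demand is Qd = 64 - 5P and supply is Qs = 4P - 14.
Setting them equal: 64 - 5P = 4P - 14 → 78 = 9P, so P = 26/3 ≈ 8.6667 and Q = 62/3 ≈ 20.6667.
New expenditure = 8.6667 × 20.6667 = 179.11.

179.11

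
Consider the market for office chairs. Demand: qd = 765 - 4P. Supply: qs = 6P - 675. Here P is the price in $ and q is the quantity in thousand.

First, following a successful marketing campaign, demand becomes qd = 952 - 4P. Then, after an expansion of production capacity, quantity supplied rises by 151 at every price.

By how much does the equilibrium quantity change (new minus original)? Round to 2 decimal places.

Initially, 765 - 4P = 6P - 675, so 1440 = 10P and P = 144, q = 189.
The new curves are qd = 952 - 4P (demand) and qs = 6P - 524 (supply).
Setting them equal: 952 - 4P = 6P - 524 → 1476 = 10P, so P = 147.6 and q = 361.6.
Δq = 361.6 − 189 = +172.60.

+172.60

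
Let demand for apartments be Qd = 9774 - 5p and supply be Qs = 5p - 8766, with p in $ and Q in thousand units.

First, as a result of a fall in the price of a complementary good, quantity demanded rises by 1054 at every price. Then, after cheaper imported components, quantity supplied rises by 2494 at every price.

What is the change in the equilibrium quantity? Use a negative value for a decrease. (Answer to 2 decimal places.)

Solve the original market: 9774 - 5p = 5p - 8766, hence p = 1854 and Q = 504.
After the shift, demand is Qd = 10828 - 5p and supply is Qs = 5p - 6272.
Equate the new curves: 10828 - 5p = 5p - 6272, giving 17100 = 10p, p = 1710, Q = 2278.
ΔQ = 2278 − 504 = +1774.00.

+1774.00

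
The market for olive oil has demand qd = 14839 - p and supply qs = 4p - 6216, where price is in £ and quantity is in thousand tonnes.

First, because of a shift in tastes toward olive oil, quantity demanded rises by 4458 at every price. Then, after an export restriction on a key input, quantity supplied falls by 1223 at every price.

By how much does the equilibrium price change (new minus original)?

Before the shock: 14839 - p = 4p - 6216 ⇒ 21055 = 5p ⇒ p = 4211, q = 10628.
The shock moves the curves to qd = 19297 - p and qs = 4p - 7439.
New equilibrium: 19297 - p = 4p - 7439 ⇒ 26736 = 5p ⇒ p = 5347.2, q = 13949.8.
Δp = 5347.2 − 4211 = +1136.2.

+1136.2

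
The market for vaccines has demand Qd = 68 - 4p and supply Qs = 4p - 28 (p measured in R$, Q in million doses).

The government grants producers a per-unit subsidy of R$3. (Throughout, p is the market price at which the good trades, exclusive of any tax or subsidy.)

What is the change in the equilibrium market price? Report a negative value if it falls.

Original equilibrium: 68 - 4p = 4p - 28 gives 96 = 8p, so p = 12 and Q = 20.
Since sellers receive the price plus the subsidy, the effective supply curve becomes Qs = 4p - 16.
Equate the new curves: 68 - 4p = 4p - 16, giving 84 = 8p, p = 10.5, Q = 26.
Δp = 10.5 − 12 = -1.5.

-1.5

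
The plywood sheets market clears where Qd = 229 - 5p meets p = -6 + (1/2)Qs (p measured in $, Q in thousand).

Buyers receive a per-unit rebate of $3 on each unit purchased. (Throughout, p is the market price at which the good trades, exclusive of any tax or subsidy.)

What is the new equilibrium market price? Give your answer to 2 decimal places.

33.14

Solve the original market: 229 - 5p = 2p + 12, hence p = 31 and Q = 74.
Since buyers' out-of-pocket price is the market price minus the rebate, the effective demand curve becomes Qd = 244 - 5p.
Equate the new curves: 244 - 5p = 2p + 12, giving 232 = 7p, p = 232/7 ≈ 33.1429, Q = 548/7 ≈ 78.2857.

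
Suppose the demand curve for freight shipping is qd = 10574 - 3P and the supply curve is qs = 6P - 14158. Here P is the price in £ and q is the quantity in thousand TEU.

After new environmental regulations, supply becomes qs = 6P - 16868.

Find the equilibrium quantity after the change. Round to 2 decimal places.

Solve the original market: 10574 - 3P = 6P - 14158, hence P = 2748 and q = 2330.
After the shift, demand is qd = 10574 - 3P and supply is qs = 6P - 16868.
Clearing the new market: 10574 - 3P = 6P - 16868, so P = 27442/9 ≈ 3049.1111 and q = 4280/3 ≈ 1426.6667.

1426.67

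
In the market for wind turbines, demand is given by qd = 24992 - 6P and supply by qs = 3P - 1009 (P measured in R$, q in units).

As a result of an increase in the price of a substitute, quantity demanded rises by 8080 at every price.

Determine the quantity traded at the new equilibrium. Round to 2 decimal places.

10351.33

Original equilibrium: 24992 - 6P = 3P - 1009 gives 26001 = 9P, so P = 2889 and q = 7658.
The shock moves the curves to qd = 33072 - 6P and qs = 3P - 1009.
Setting them equal: 33072 - 6P = 3P - 1009 → 34081 = 9P, so P = 34081/9 ≈ 3786.7778 and q = 31054/3 ≈ 10351.3333.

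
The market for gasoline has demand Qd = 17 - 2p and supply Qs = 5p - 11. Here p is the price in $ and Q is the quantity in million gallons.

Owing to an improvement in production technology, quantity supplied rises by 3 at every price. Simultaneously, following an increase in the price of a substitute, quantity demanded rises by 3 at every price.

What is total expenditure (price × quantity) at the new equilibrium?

48

Original equilibrium: 17 - 2p = 5p - 11 gives 28 = 7p, so p = 4 and Q = 9.
The new curves are Qd = 20 - 2p (demand) and Qs = 5p - 8 (supply).
New equilibrium: 20 - 2p = 5p - 8 ⇒ 28 = 7p ⇒ p = 4, Q = 12.
New expenditure = 4 × 12 = 48.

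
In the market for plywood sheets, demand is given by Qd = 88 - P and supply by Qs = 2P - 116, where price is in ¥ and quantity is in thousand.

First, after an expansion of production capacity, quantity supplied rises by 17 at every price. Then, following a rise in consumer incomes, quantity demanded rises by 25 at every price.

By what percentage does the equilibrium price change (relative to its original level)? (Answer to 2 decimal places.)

Original equilibrium: 88 - P = 2P - 116 gives 204 = 3P, so P = 68 and Q = 20.
With the change applied: demand Qd = 113 - P, supply Qs = 2P - 99.
Setting them equal: 113 - P = 2P - 99 → 212 = 3P, so P = 212/3 ≈ 70.6667 and Q = 127/3 ≈ 42.3333.
%ΔP = (70.6667 − 68) / 68 × 100 = +3.92%.

+3.92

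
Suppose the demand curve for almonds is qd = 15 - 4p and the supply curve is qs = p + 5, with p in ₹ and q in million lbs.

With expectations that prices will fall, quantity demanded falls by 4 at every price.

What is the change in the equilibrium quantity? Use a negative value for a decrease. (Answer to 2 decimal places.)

-0.80

Original equilibrium: 15 - 4p = p + 5 gives 10 = 5p, so p = 2 and q = 7.
The new curves are qd = 11 - 4p (demand) and qs = p + 5 (supply).
New equilibrium: 11 - 4p = p + 5 ⇒ 6 = 5p ⇒ p = 1.2, q = 6.2.
Δq = 6.2 − 7 = -0.80.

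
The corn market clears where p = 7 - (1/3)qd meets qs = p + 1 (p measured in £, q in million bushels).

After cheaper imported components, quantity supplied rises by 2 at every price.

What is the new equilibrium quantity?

Solve the original market: 21 - 3p = p + 1, hence p = 5 and q = 6.
After the shift, demand is qd = 21 - 3p and supply is qs = p + 3.
New equilibrium: 21 - 3p = p + 3 ⇒ 18 = 4p ⇒ p = 4.5, q = 7.5.

7.5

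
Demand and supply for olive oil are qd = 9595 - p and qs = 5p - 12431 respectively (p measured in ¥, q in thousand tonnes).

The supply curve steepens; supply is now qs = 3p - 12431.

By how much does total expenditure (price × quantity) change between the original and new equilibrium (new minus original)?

+766321.25

Initially, 9595 - p = 5p - 12431, so 22026 = 6p and p = 3671, q = 5924.
The shock moves the curves to qd = 9595 - p and qs = 3p - 12431.
Equate the new curves: 9595 - p = 3p - 12431, giving 22026 = 4p, p = 5506.5, q = 4088.5.
Expenditure moves from 3671×5924 = 21747004 to 5506.5×4088.5 = 22513325.25; change = +766321.25.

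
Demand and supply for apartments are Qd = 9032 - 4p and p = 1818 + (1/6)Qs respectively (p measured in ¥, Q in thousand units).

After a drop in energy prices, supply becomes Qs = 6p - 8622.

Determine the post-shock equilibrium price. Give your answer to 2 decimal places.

Solve the original market: 9032 - 4p = 6p - 10908, hence p = 1994 and Q = 1056.
The shock moves the curves to Qd = 9032 - 4p and Qs = 6p - 8622.
Clearing the new market: 9032 - 4p = 6p - 8622, so p = 1765.4 and Q = 1970.4.

1765.40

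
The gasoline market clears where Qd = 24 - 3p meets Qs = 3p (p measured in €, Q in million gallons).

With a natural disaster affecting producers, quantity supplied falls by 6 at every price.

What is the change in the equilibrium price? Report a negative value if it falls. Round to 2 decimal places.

Before the shock: 24 - 3p = 3p ⇒ 24 = 6p ⇒ p = 4, Q = 12.
With the change applied: demand Qd = 24 - 3p, supply Qs = 3p - 6.
Clearing the new market: 24 - 3p = 3p - 6, so p = 5 and Q = 9.
Δp = 5 − 4 = +1.00.

+1.00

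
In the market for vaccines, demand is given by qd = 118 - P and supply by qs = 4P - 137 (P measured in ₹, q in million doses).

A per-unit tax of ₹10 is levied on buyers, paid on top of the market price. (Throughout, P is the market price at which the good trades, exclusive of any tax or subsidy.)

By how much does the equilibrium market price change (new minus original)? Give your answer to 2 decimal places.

-2.00

Original equilibrium: 118 - P = 4P - 137 gives 255 = 5P, so P = 51 and q = 67.
Since buyers pay the price plus the tax, the effective demand curve becomes qd = 108 - P.
Clearing the new market: 108 - P = 4P - 137, so P = 49 and q = 59.
ΔP = 49 − 51 = -2.00.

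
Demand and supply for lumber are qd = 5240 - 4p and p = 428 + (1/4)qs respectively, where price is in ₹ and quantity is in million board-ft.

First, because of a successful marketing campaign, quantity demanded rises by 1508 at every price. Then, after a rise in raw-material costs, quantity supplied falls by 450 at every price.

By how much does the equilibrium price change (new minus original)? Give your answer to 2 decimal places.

+244.75

Original equilibrium: 5240 - 4p = 4p - 1712 gives 6952 = 8p, so p = 869 and q = 1764.
The shock moves the curves to qd = 6748 - 4p and qs = 4p - 2162.
Setting them equal: 6748 - 4p = 4p - 2162 → 8910 = 8p, so p = 1113.75 and q = 2293.
Δp = 1113.75 − 869 = +244.75.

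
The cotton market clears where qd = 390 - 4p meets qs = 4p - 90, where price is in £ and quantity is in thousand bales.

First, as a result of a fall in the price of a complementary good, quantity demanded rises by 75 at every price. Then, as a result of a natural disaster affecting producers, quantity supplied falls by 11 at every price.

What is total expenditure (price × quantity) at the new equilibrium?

12876.5

Initially, 390 - 4p = 4p - 90, so 480 = 8p and p = 60, q = 150.
After the shift, demand is qd = 465 - 4p and supply is qs = 4p - 101.
Setting them equal: 465 - 4p = 4p - 101 → 566 = 8p, so p = 70.75 and q = 182.
New expenditure = 70.75 × 182 = 12876.5.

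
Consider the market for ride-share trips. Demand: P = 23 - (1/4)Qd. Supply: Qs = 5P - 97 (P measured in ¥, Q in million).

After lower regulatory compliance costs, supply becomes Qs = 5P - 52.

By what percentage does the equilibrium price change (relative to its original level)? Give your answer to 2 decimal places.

Initially, 92 - 4P = 5P - 97, so 189 = 9P and P = 21, Q = 8.
After the shift, demand is Qd = 92 - 4P and supply is Qs = 5P - 52.
Equate the new curves: 92 - 4P = 5P - 52, giving 144 = 9P, P = 16, Q = 28.
%ΔP = (16 − 21) / 21 × 100 = -23.81%.

-23.81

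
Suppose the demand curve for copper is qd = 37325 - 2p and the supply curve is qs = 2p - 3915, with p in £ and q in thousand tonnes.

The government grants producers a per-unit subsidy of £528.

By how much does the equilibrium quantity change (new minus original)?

Solve the original market: 37325 - 2p = 2p - 3915, hence p = 10310 and q = 16705.
Since sellers receive the price plus the subsidy, the effective supply curve becomes qs = 2p - 2859.
Clearing the new market: 37325 - 2p = 2p - 2859, so p = 10046 and q = 17233.
Δq = 17233 − 16705 = +528.

+528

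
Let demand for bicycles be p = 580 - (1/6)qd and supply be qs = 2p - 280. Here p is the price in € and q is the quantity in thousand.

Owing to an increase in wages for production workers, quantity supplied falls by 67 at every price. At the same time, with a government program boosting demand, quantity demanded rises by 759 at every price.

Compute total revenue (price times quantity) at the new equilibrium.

458313.375

Solve the original market: 3480 - 6p = 2p - 280, hence p = 470 and q = 660.
With the change applied: demand qd = 4239 - 6p, supply qs = 2p - 347.
Clearing the new market: 4239 - 6p = 2p - 347, so p = 573.25 and q = 799.5.
New expenditure = 573.25 × 799.5 = 458313.375.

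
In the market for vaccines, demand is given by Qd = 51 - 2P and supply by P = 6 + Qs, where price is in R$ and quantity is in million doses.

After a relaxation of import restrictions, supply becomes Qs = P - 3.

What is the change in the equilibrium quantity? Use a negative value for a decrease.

Solve the original market: 51 - 2P = P - 6, hence P = 19 and Q = 13.
After the shift, demand is Qd = 51 - 2P and supply is Qs = P - 3.
Clearing the new market: 51 - 2P = P - 3, so P = 18 and Q = 15.
ΔQ = 15 − 13 = +2.

+2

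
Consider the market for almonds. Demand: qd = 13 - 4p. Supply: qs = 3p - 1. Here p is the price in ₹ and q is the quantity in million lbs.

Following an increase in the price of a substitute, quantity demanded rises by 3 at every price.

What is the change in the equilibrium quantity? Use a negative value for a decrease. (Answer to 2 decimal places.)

Before the shock: 13 - 4p = 3p - 1 ⇒ 14 = 7p ⇒ p = 2, q = 5.
After the shift, demand is qd = 16 - 4p and supply is qs = 3p - 1.
New equilibrium: 16 - 4p = 3p - 1 ⇒ 17 = 7p ⇒ p = 17/7 ≈ 2.4286, q = 44/7 ≈ 6.2857.
Δq = 6.2857 − 5 = +1.29.

+1.29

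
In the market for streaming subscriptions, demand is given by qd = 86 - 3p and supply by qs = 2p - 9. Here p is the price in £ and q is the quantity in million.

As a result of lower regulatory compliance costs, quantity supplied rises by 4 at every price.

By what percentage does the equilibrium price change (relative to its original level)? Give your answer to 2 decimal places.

Original equilibrium: 86 - 3p = 2p - 9 gives 95 = 5p, so p = 19 and q = 29.
The new curves are qd = 86 - 3p (demand) and qs = 2p - 5 (supply).
Equate the new curves: 86 - 3p = 2p - 5, giving 91 = 5p, p = 18.2, q = 31.4.
%Δp = (18.2 − 19) / 19 × 100 = -4.21%.

-4.21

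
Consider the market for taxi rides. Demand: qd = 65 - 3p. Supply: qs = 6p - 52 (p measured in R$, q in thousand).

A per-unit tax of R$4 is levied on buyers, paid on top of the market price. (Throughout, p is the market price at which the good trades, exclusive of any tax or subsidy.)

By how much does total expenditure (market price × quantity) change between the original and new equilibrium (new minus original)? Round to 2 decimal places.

-128.00

Original equilibrium: 65 - 3p = 6p - 52 gives 117 = 9p, so p = 13 and q = 26.
Since buyers pay the price plus the tax, the effective demand curve becomes qd = 53 - 3p.
New equilibrium: 53 - 3p = 6p - 52 ⇒ 105 = 9p ⇒ p = 35/3 ≈ 11.6667, q = 18.
Expenditure moves from 13×26 = 338 to 11.6667×18 = 210; change = -128.00.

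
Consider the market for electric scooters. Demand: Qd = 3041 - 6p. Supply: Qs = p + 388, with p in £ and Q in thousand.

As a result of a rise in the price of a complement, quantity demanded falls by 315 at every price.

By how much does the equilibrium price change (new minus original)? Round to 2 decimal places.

-45.00

Initially, 3041 - 6p = p + 388, so 2653 = 7p and p = 379, Q = 767.
The shock moves the curves to Qd = 2726 - 6p and Qs = p + 388.
Equate the new curves: 2726 - 6p = p + 388, giving 2338 = 7p, p = 334, Q = 722.
Δp = 334 − 379 = -45.00.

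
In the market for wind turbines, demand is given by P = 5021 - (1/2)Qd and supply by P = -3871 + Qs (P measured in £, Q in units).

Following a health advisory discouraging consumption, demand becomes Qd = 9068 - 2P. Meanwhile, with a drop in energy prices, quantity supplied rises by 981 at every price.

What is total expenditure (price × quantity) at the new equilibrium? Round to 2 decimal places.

Before the shock: 10042 - 2P = P + 3871 ⇒ 6171 = 3P ⇒ P = 2057, Q = 5928.
With the change applied: demand Qd = 9068 - 2P, supply Qs = P + 4852.
Clearing the new market: 9068 - 2P = P + 4852, so P = 4216/3 ≈ 1405.3333 and Q = 18772/3 ≈ 6257.3333.
New expenditure = 1405.3333 × 6257.3333 = 8793639.11.

8793639.11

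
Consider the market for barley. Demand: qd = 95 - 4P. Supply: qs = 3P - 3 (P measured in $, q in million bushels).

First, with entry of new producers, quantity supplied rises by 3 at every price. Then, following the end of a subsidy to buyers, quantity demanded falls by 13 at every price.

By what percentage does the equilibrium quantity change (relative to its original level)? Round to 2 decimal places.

Original equilibrium: 95 - 4P = 3P - 3 gives 98 = 7P, so P = 14 and q = 39.
The new curves are qd = 82 - 4P (demand) and qs = 3P (supply).
Setting them equal: 82 - 4P = 3P → 82 = 7P, so P = 82/7 ≈ 11.7143 and q = 246/7 ≈ 35.1429.
%Δq = (35.1429 − 39) / 39 × 100 = -9.89%.

-9.89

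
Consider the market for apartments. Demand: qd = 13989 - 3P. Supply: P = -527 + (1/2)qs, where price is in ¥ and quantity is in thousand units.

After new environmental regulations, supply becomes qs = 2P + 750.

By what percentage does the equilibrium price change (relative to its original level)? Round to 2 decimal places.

+2.35

Initially, 13989 - 3P = 2P + 1054, so 12935 = 5P and P = 2587, q = 6228.
The shock moves the curves to qd = 13989 - 3P and qs = 2P + 750.
Equate the new curves: 13989 - 3P = 2P + 750, giving 13239 = 5P, P = 2647.8, q = 6045.6.
%ΔP = (2647.8 − 2587) / 2587 × 100 = +2.35%.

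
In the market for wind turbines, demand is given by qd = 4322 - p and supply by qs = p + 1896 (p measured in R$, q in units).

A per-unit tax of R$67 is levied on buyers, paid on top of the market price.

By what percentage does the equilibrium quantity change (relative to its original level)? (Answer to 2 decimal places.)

-1.08

Before the shock: 4322 - p = p + 1896 ⇒ 2426 = 2p ⇒ p = 1213, q = 3109.
Since buyers pay the price plus the tax, the effective demand curve becomes qd = 4255 - p.
Setting them equal: 4255 - p = p + 1896 → 2359 = 2p, so p = 1179.5 and q = 3075.5.
%Δq = (3075.5 − 3109) / 3109 × 100 = -1.08%.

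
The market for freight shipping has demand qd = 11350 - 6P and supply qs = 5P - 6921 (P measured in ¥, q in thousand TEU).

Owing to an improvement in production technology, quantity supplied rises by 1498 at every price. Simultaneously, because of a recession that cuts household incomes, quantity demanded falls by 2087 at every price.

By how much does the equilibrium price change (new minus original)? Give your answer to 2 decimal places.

Solve the original market: 11350 - 6P = 5P - 6921, hence P = 1661 and q = 1384.
After the shift, demand is qd = 9263 - 6P and supply is qs = 5P - 5423.
Setting them equal: 9263 - 6P = 5P - 5423 → 14686 = 11P, so P = 14686/11 ≈ 1335.0909 and q = 13777/11 ≈ 1252.4545.
ΔP = 1335.0909 − 1661 = -325.91.

-325.91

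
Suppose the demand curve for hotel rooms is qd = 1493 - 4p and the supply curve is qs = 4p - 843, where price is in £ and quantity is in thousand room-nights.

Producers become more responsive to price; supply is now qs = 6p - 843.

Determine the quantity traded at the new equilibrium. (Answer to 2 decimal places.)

Initially, 1493 - 4p = 4p - 843, so 2336 = 8p and p = 292, q = 325.
The new curves are qd = 1493 - 4p (demand) and qs = 6p - 843 (supply).
New equilibrium: 1493 - 4p = 6p - 843 ⇒ 2336 = 10p ⇒ p = 233.6, q = 558.6.

558.60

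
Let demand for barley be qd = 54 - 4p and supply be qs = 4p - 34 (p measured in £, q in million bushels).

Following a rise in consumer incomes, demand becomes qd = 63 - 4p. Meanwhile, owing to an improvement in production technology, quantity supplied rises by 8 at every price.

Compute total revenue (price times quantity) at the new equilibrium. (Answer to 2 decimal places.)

205.81

Before the shock: 54 - 4p = 4p - 34 ⇒ 88 = 8p ⇒ p = 11, q = 10.
After the shift, demand is qd = 63 - 4p and supply is qs = 4p - 26.
Setting them equal: 63 - 4p = 4p - 26 → 89 = 8p, so p = 11.125 and q = 18.5.
New expenditure = 11.125 × 18.5 = 205.81.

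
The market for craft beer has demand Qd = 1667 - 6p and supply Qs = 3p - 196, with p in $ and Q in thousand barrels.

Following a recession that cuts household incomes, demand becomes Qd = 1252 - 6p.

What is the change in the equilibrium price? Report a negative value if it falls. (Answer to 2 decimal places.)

-46.11

Before the shock: 1667 - 6p = 3p - 196 ⇒ 1863 = 9p ⇒ p = 207, Q = 425.
With the change applied: demand Qd = 1252 - 6p, supply Qs = 3p - 196.
Clearing the new market: 1252 - 6p = 3p - 196, so p = 1448/9 ≈ 160.8889 and Q = 860/3 ≈ 286.6667.
Δp = 160.8889 − 207 = -46.11.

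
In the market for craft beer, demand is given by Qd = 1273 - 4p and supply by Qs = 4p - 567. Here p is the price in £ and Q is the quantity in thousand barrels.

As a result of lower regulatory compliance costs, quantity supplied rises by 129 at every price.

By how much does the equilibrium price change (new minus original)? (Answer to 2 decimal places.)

Original equilibrium: 1273 - 4p = 4p - 567 gives 1840 = 8p, so p = 230 and Q = 353.
The shock moves the curves to Qd = 1273 - 4p and Qs = 4p - 438.
Equate the new curves: 1273 - 4p = 4p - 438, giving 1711 = 8p, p = 213.875, Q = 417.5.
Δp = 213.875 − 230 = -16.13.

-16.13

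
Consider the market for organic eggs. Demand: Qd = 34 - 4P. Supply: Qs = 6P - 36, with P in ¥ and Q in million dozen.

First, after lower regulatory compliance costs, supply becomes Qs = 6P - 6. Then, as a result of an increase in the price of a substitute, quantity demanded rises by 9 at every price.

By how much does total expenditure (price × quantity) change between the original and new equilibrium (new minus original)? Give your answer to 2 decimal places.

Before the shock: 34 - 4P = 6P - 36 ⇒ 70 = 10P ⇒ P = 7, Q = 6.
The shock moves the curves to Qd = 43 - 4P and Qs = 6P - 6.
New equilibrium: 43 - 4P = 6P - 6 ⇒ 49 = 10P ⇒ P = 4.9, Q = 23.4.
Expenditure moves from 7×6 = 42 to 4.9×23.4 = 114.66; change = +72.66.

+72.66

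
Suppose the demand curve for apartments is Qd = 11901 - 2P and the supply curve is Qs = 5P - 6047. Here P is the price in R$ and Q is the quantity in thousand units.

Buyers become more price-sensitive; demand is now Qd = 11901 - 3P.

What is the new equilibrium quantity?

5170.5

Initially, 11901 - 2P = 5P - 6047, so 17948 = 7P and P = 2564, Q = 6773.
The shock moves the curves to Qd = 11901 - 3P and Qs = 5P - 6047.
New equilibrium: 11901 - 3P = 5P - 6047 ⇒ 17948 = 8P ⇒ P = 2243.5, Q = 5170.5.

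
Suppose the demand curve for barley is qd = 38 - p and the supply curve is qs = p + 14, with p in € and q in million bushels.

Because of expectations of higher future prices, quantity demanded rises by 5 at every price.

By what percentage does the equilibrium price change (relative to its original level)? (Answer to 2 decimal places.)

+20.83

Initially, 38 - p = p + 14, so 24 = 2p and p = 12, q = 26.
After the shift, demand is qd = 43 - p and supply is qs = p + 14.
New equilibrium: 43 - p = p + 14 ⇒ 29 = 2p ⇒ p = 14.5, q = 28.5.
%Δp = (14.5 − 12) / 12 × 100 = +20.83%.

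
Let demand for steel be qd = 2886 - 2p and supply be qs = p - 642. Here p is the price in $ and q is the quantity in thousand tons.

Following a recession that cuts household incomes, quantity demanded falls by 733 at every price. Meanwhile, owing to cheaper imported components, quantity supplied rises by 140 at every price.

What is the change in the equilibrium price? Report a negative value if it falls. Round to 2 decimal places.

Before the shock: 2886 - 2p = p - 642 ⇒ 3528 = 3p ⇒ p = 1176, q = 534.
After the shift, demand is qd = 2153 - 2p and supply is qs = p - 502.
Setting them equal: 2153 - 2p = p - 502 → 2655 = 3p, so p = 885 and q = 383.
Δp = 885 − 1176 = -291.00.

-291.00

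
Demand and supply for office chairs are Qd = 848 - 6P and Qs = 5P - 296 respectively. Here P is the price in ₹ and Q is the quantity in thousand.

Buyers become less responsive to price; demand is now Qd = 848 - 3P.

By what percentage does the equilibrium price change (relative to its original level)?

+37.5

Before the shock: 848 - 6P = 5P - 296 ⇒ 1144 = 11P ⇒ P = 104, Q = 224.
The new curves are Qd = 848 - 3P (demand) and Qs = 5P - 296 (supply).
Clearing the new market: 848 - 3P = 5P - 296, so P = 143 and Q = 419.
%ΔP = (143 − 104) / 104 × 100 = +37.5%.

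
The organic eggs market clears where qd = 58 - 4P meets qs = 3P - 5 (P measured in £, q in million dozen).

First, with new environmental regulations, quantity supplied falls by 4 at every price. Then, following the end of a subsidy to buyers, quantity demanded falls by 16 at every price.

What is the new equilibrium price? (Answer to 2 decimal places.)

7.29

Initially, 58 - 4P = 3P - 5, so 63 = 7P and P = 9, q = 22.
With the change applied: demand qd = 42 - 4P, supply qs = 3P - 9.
Clearing the new market: 42 - 4P = 3P - 9, so P = 51/7 ≈ 7.2857 and q = 90/7 ≈ 12.8571.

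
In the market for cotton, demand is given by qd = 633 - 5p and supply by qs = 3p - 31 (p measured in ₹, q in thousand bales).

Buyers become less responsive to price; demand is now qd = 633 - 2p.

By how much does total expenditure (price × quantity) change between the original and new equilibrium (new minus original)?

Initially, 633 - 5p = 3p - 31, so 664 = 8p and p = 83, q = 218.
The shock moves the curves to qd = 633 - 2p and qs = 3p - 31.
New equilibrium: 633 - 2p = 3p - 31 ⇒ 664 = 5p ⇒ p = 132.8, q = 367.4.
Expenditure moves from 83×218 = 18094 to 132.8×367.4 = 48790.72; change = +30696.72.

+30696.72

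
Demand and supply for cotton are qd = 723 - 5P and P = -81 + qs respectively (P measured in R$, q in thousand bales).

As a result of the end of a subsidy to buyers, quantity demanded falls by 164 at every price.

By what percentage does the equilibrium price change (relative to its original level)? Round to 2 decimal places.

-25.55

Before the shock: 723 - 5P = P + 81 ⇒ 642 = 6P ⇒ P = 107, q = 188.
With the change applied: demand qd = 559 - 5P, supply qs = P + 81.
New equilibrium: 559 - 5P = P + 81 ⇒ 478 = 6P ⇒ P = 239/3 ≈ 79.6667, q = 482/3 ≈ 160.6667.
%ΔP = (79.6667 − 107) / 107 × 100 = -25.55%.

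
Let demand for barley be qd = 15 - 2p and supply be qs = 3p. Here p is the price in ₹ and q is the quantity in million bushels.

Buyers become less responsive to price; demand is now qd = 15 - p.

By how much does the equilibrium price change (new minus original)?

+0.75

Initially, 15 - 2p = 3p, so 15 = 5p and p = 3, q = 9.
The shock moves the curves to qd = 15 - p and qs = 3p.
Clearing the new market: 15 - p = 3p, so p = 3.75 and q = 11.25.
Δp = 3.75 − 3 = +0.75.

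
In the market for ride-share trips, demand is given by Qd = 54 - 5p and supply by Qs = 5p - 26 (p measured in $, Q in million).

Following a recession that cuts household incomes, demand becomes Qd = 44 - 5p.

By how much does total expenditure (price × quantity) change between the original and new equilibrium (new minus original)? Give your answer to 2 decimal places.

Original equilibrium: 54 - 5p = 5p - 26 gives 80 = 10p, so p = 8 and Q = 14.
The shock moves the curves to Qd = 44 - 5p and Qs = 5p - 26.
New equilibrium: 44 - 5p = 5p - 26 ⇒ 70 = 10p ⇒ p = 7, Q = 9.
Expenditure moves from 8×14 = 112 to 7×9 = 63; change = -49.00.

-49.00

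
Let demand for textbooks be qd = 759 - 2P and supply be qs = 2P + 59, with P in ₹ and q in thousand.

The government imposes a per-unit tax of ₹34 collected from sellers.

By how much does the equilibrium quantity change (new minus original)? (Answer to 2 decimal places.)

Solve the original market: 759 - 2P = 2P + 59, hence P = 175 and q = 409.
Since sellers keep the price net of the tax, the effective supply curve becomes qs = 2P - 9.
Setting them equal: 759 - 2P = 2P - 9 → 768 = 4P, so P = 192 and q = 375.
Δq = 375 − 409 = -34.00.

-34.00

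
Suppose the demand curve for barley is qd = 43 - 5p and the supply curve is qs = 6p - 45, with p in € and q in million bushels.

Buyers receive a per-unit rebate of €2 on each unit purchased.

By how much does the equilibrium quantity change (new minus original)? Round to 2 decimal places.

Before the shock: 43 - 5p = 6p - 45 ⇒ 88 = 11p ⇒ p = 8, q = 3.
Since buyers' out-of-pocket price is the market price minus the rebate, the effective demand curve becomes qd = 53 - 5p.
Equate the new curves: 53 - 5p = 6p - 45, giving 98 = 11p, p = 98/11 ≈ 8.9091, q = 93/11 ≈ 8.4545.
Δq = 8.4545 − 3 = +5.45.

+5.45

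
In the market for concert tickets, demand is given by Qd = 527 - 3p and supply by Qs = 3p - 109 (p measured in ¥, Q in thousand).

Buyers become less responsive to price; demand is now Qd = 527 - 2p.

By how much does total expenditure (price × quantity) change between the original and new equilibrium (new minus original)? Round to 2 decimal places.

+12520.72

Original equilibrium: 527 - 3p = 3p - 109 gives 636 = 6p, so p = 106 and Q = 209.
With the change applied: demand Qd = 527 - 2p, supply Qs = 3p - 109.
New equilibrium: 527 - 2p = 3p - 109 ⇒ 636 = 5p ⇒ p = 127.2, Q = 272.6.
Expenditure moves from 106×209 = 22154 to 127.2×272.6 = 34674.72; change = +12520.72.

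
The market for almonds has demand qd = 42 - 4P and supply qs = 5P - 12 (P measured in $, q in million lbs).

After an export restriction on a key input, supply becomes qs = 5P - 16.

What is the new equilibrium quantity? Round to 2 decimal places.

16.22

Before the shock: 42 - 4P = 5P - 12 ⇒ 54 = 9P ⇒ P = 6, q = 18.
The shock moves the curves to qd = 42 - 4P and qs = 5P - 16.
Equate the new curves: 42 - 4P = 5P - 16, giving 58 = 9P, P = 58/9 ≈ 6.4444, q = 146/9 ≈ 16.2222.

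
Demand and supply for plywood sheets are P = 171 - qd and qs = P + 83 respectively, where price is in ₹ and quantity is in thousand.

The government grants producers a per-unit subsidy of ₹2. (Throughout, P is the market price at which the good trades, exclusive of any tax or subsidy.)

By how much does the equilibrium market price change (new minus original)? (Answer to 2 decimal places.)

-1.00

Before the shock: 171 - P = P + 83 ⇒ 88 = 2P ⇒ P = 44, q = 127.
Since sellers receive the price plus the subsidy, the effective supply curve becomes qs = P + 85.
New equilibrium: 171 - P = P + 85 ⇒ 86 = 2P ⇒ P = 43, q = 128.
ΔP = 43 − 44 = -1.00.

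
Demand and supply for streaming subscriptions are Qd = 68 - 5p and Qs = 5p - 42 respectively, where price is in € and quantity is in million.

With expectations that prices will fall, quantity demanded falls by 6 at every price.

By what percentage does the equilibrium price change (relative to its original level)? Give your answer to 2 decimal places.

Original equilibrium: 68 - 5p = 5p - 42 gives 110 = 10p, so p = 11 and Q = 13.
The new curves are Qd = 62 - 5p (demand) and Qs = 5p - 42 (supply).
Setting them equal: 62 - 5p = 5p - 42 → 104 = 10p, so p = 10.4 and Q = 10.
%Δp = (10.4 − 11) / 11 × 100 = -5.45%.

-5.45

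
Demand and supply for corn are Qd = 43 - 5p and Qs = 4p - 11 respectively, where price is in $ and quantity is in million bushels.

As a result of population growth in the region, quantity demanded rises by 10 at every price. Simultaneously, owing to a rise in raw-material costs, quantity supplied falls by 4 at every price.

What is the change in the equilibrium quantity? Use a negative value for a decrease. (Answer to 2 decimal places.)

Before the shock: 43 - 5p = 4p - 11 ⇒ 54 = 9p ⇒ p = 6, Q = 13.
The new curves are Qd = 53 - 5p (demand) and Qs = 4p - 15 (supply).
Setting them equal: 53 - 5p = 4p - 15 → 68 = 9p, so p = 68/9 ≈ 7.5556 and Q = 137/9 ≈ 15.2222.
ΔQ = 15.2222 − 13 = +2.22.

+2.22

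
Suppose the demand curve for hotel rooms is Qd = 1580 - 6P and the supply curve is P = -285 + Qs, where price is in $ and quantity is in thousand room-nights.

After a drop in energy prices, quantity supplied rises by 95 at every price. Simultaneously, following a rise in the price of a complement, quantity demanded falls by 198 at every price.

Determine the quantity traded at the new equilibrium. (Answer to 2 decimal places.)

Solve the original market: 1580 - 6P = P + 285, hence P = 185 and Q = 470.
The new curves are Qd = 1382 - 6P (demand) and Qs = P + 380 (supply).
Setting them equal: 1382 - 6P = P + 380 → 1002 = 7P, so P = 1002/7 ≈ 143.1429 and Q = 3662/7 ≈ 523.1429.

523.14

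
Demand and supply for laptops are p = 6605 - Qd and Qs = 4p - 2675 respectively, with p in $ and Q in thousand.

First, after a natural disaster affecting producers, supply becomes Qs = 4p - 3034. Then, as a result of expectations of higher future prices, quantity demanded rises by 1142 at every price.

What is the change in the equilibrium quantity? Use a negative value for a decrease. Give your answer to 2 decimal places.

Original equilibrium: 6605 - p = 4p - 2675 gives 9280 = 5p, so p = 1856 and Q = 4749.
With the change applied: demand Qd = 7747 - p, supply Qs = 4p - 3034.
Setting them equal: 7747 - p = 4p - 3034 → 10781 = 5p, so p = 2156.2 and Q = 5590.8.
ΔQ = 5590.8 − 4749 = +841.80.

+841.80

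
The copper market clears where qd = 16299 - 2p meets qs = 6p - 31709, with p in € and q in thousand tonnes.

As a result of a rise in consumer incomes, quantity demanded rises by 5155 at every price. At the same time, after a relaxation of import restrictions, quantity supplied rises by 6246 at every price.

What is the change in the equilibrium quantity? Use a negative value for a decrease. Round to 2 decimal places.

+5427.75

Original equilibrium: 16299 - 2p = 6p - 31709 gives 48008 = 8p, so p = 6001 and q = 4297.
The shock moves the curves to qd = 21454 - 2p and qs = 6p - 25463.
Equate the new curves: 21454 - 2p = 6p - 25463, giving 46917 = 8p, p = 5864.625, q = 9724.75.
Δq = 9724.75 − 4297 = +5427.75.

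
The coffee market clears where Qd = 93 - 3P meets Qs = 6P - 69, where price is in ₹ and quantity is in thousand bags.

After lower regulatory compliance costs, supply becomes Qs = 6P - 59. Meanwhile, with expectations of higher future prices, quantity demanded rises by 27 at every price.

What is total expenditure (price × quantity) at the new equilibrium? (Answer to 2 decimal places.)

Solve the original market: 93 - 3P = 6P - 69, hence P = 18 and Q = 39.
With the change applied: demand Qd = 120 - 3P, supply Qs = 6P - 59.
Clearing the new market: 120 - 3P = 6P - 59, so P = 179/9 ≈ 19.8889 and Q = 181/3 ≈ 60.3333.
New expenditure = 19.8889 × 60.3333 = 1199.96.

1199.96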